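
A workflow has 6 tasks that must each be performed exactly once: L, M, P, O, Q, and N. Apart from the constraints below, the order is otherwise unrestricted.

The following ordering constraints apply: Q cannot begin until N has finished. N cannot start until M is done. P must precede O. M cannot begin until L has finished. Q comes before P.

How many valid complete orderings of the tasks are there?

1

Only L has no prerequisites, so it must go first.
Continuing from there, at each step only one task has all its prerequisites placed, so the ordering is fully determined — there is exactly 1.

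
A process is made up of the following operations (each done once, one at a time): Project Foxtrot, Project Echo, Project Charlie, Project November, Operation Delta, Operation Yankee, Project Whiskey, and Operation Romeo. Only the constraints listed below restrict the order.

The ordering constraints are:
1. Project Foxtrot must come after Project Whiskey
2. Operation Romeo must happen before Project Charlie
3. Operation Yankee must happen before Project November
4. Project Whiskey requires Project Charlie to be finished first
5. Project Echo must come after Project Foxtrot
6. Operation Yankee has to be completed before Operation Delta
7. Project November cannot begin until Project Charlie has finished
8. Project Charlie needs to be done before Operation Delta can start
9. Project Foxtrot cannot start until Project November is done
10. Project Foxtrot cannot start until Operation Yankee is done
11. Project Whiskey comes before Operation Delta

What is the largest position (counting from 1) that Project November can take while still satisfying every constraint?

The operations that are forced after Project November, directly or by a chain of constraints, are Project Foxtrot, Project Echo. That's 2 operations.
So at least 2 operations follow Project November, putting Project November no later than position 6. That position is achievable by scheduling everything else first.

6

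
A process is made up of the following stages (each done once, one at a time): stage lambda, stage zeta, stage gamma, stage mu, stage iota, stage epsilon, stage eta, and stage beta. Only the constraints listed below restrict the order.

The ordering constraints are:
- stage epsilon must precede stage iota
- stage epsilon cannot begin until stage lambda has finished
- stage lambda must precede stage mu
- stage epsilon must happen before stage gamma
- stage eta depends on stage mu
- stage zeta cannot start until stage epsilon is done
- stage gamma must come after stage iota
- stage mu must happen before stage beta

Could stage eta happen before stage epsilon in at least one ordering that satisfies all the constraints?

Yes

No chain of constraints runs from stage epsilon to stage eta, so stage epsilon is not required to come first.
That means at least one valid schedule has stage eta before stage epsilon.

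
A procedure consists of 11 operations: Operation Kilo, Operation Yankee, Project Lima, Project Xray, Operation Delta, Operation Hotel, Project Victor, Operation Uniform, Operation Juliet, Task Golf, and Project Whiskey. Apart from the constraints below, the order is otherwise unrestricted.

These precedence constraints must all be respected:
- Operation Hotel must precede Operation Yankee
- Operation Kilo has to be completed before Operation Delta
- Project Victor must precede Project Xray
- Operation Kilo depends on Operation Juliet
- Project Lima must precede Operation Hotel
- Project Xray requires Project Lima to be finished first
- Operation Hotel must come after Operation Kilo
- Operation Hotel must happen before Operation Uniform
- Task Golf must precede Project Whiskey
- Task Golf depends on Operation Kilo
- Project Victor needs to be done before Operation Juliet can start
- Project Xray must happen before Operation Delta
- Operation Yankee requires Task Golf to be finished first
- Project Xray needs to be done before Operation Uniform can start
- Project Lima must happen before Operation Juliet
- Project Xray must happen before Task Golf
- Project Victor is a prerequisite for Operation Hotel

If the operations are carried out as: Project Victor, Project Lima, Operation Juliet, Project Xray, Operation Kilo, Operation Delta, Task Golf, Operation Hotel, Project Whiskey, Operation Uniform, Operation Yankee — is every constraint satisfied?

Yes

Checking each listed constraint against this order: for instance, Project Victor is in position 1 and Operation Hotel in position 8, so that constraint holds — and the remaining constraints check out the same way.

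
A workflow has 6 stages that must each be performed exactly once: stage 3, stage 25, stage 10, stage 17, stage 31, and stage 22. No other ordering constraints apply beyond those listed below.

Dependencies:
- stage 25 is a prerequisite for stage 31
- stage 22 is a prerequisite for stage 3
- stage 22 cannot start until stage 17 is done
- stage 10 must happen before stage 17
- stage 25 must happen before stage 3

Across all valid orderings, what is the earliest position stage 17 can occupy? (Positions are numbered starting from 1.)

2

Working backwards through the constraints from stage 17, its only required predecessor is stage 10.
With 1 mandatory predecessor, the earliest stage 17 can sit is position 1+1 = 2, and placing just that one first achieves it.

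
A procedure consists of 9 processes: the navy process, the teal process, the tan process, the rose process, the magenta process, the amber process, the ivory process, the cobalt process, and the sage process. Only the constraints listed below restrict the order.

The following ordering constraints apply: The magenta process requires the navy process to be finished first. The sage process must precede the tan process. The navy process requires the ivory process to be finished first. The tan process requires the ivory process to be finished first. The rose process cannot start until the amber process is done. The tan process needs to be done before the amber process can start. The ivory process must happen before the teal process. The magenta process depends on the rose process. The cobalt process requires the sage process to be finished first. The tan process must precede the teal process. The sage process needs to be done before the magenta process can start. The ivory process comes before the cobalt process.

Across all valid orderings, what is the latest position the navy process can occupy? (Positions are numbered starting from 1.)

8

Following the constraints forward from the navy process, its only required successor is the magenta process.
So at least 1 process follows the navy process, putting the navy process no later than position 8. That position is achievable by scheduling everything else first.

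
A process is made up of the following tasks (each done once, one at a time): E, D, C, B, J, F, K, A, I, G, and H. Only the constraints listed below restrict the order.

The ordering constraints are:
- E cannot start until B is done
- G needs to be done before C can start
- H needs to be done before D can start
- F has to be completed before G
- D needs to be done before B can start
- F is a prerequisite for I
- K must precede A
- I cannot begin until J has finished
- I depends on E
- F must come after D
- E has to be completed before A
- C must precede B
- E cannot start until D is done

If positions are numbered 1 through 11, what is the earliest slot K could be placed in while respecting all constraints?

1

No constraint forces any other task before K, so it can be placed first.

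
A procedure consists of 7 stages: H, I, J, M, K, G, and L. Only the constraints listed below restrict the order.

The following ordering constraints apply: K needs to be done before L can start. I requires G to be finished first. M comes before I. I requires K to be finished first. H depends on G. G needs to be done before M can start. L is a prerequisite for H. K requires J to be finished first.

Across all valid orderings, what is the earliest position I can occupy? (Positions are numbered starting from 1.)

5

The stages that are forced before I, directly or transitively, are J, M, K, G. That's 4 stages.
So at minimum 4 stages come before I, putting I no earlier than position 5. That position is achievable by scheduling exactly those predecessors first.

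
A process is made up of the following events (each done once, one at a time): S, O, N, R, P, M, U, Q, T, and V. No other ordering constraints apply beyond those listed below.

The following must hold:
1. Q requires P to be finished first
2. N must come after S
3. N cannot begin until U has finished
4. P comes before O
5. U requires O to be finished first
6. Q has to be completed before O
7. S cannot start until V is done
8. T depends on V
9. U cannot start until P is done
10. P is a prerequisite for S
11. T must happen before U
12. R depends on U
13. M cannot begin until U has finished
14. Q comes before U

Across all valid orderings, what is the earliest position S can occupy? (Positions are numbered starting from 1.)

Working backwards through the constraints from S, its full set of required predecessors is P, V — 2 of them.
So at minimum 2 events come before S, putting S no earlier than position 3. That position is achievable by scheduling exactly those predecessors first.

3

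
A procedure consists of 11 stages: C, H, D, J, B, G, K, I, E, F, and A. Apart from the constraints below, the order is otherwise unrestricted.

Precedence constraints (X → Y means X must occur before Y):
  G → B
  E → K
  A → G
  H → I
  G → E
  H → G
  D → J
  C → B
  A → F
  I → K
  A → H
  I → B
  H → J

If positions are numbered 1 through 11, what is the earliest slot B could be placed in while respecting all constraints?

6

Every stage that must precede B has to come before it. Tracing all chains that end at B, those stages are: C, H, G, I, A — 5 in total.
So at minimum 5 stages come before B, putting B no earlier than position 6. That position is achievable by scheduling exactly those predecessors first.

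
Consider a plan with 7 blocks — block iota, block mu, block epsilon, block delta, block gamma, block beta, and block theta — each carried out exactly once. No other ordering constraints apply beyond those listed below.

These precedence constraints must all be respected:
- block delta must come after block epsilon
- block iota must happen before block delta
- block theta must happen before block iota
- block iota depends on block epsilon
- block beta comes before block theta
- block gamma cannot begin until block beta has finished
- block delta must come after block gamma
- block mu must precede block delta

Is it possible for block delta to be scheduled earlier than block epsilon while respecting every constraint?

The constraints give a chain block epsilon → block delta, which forces block epsilon before block delta.
Hence block delta can never be scheduled before block epsilon.

No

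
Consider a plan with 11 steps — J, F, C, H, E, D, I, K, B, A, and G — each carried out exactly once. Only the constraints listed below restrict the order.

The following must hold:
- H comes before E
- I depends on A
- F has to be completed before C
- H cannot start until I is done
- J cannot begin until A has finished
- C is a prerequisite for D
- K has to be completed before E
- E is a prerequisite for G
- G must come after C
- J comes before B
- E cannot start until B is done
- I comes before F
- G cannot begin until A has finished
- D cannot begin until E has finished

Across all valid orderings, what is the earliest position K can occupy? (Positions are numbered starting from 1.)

K has no prerequisites at all, so it can go in position 1.

1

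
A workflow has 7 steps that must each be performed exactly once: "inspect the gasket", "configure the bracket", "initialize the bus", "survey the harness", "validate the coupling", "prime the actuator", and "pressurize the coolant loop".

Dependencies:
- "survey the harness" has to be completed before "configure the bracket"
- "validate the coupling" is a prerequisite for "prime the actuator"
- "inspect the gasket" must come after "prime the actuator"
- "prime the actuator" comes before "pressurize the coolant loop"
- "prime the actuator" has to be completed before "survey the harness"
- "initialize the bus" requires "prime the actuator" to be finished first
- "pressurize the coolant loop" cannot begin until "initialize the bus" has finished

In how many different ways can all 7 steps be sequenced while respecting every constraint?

"validate the coupling" is the only step with nothing required before it, so every ordering starts there.
Enumerating by repeatedly choosing an available step (one whose prerequisites are all placed) gives 30 distinct complete orderings.

30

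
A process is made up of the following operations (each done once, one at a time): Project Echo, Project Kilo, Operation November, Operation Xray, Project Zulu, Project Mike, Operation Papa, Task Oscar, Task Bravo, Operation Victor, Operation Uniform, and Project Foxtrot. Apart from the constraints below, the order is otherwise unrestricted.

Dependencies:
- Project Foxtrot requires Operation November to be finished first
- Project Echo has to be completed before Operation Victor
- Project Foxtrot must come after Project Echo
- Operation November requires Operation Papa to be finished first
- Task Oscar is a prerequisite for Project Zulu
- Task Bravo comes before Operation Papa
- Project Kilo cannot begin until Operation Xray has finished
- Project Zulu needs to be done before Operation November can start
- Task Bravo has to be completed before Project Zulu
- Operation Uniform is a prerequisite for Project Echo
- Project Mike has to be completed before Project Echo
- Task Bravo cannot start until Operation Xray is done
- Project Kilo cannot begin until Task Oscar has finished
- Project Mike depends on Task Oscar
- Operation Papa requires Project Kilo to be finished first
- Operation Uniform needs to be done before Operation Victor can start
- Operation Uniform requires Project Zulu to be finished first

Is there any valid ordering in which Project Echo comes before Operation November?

No chain of constraints runs from Operation November to Project Echo, so Operation November is not required to come first.
So a valid ordering placing Project Echo earlier than Operation November exists.

Yes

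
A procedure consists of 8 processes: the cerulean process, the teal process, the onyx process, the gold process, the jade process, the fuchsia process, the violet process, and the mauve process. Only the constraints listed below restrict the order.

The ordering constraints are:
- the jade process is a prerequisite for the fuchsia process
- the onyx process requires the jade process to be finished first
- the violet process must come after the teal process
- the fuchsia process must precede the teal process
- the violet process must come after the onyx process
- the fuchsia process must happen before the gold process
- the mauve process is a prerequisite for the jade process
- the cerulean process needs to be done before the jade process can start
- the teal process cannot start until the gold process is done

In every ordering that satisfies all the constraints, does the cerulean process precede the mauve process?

No

The cerulean process and the mauve process are not related by any chain of constraints.
A valid ordering placing the mauve process before the cerulean process exists, so the answer is no.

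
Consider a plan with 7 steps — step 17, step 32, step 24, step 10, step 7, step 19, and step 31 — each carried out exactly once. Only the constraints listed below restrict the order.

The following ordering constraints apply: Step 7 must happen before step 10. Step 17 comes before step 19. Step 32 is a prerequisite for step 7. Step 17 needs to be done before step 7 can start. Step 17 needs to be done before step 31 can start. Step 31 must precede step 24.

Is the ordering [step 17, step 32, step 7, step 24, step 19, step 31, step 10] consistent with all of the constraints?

No

Here step 31 comes after step 24.
But one of the constraints requires step 31 before step 24, so this ordering violates it.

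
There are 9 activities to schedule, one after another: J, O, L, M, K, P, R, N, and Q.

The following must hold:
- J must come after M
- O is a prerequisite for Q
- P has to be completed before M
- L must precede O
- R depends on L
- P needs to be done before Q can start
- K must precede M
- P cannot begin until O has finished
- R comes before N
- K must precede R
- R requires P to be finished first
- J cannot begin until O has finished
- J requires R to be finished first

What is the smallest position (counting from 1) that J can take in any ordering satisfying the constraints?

The activities that are forced before J, directly or transitively, are O, L, M, K, P, R. That's 6 activities.
With 6 mandatory predecessors, the earliest J can sit is position 6+1 = 7, and placing just those 6 first achieves it.

7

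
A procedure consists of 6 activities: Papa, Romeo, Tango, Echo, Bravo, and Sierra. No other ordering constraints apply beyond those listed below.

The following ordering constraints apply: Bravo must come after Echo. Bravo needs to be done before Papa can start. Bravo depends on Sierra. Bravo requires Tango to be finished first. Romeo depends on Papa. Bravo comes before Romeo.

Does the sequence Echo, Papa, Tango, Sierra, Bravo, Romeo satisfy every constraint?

Here Bravo comes after Papa.
But one of the constraints requires Bravo before Papa, so this ordering violates it.

No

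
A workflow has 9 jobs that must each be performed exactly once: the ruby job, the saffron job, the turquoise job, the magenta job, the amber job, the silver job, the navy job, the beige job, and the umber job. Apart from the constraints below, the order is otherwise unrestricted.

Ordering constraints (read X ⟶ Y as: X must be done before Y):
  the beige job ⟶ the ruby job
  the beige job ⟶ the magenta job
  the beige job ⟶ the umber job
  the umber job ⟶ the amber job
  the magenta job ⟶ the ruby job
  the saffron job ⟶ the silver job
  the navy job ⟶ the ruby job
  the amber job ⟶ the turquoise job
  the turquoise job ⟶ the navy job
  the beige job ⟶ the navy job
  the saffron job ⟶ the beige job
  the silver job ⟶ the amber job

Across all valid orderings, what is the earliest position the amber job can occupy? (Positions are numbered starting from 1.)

5

Every job that must precede the amber job has to come before it. Tracing all chains that end at the amber job, those jobs are: the saffron job, the silver job, the beige job, the umber job — 4 in total.
With 4 mandatory predecessors, the earliest the amber job can sit is position 4+1 = 5, and placing just those 4 first achieves it.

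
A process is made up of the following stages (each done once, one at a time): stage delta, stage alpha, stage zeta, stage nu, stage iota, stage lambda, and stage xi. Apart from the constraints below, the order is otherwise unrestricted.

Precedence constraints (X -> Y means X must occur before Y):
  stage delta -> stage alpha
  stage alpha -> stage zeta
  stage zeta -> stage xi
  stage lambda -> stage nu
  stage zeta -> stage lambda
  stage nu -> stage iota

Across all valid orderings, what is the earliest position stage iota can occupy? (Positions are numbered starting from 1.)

The stages that are forced before stage iota, directly or transitively, are stage delta, stage alpha, stage zeta, stage nu, stage lambda. That's 5 stages.
So at minimum 5 stages come before stage iota, putting stage iota no earlier than position 6. That position is achievable by scheduling exactly those predecessors first.

6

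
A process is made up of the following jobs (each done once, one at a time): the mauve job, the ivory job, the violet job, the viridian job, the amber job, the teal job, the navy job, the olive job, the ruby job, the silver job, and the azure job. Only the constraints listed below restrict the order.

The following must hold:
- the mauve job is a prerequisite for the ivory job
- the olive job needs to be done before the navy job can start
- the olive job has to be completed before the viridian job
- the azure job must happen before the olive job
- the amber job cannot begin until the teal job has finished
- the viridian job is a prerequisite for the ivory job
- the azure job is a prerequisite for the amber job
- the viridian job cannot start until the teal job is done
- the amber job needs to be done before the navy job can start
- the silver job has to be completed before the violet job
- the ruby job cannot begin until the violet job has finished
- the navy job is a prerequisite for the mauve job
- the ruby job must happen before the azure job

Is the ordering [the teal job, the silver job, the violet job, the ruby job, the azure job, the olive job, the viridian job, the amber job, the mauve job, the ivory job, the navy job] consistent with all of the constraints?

No

In the proposed order, the mauve job appears before the navy job.
Since the navy job is required before the mauve job, the ordering is invalid.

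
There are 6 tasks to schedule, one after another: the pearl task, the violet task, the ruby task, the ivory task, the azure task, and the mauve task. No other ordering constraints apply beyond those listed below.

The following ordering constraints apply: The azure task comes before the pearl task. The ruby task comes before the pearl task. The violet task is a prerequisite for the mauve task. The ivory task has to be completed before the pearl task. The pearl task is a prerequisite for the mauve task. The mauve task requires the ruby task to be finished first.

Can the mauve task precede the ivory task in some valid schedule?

No

Following the ivory task → the pearl task → the mauve task, the ivory task must precede the mauve task in every valid ordering.
Hence the mauve task can never be scheduled before the ivory task.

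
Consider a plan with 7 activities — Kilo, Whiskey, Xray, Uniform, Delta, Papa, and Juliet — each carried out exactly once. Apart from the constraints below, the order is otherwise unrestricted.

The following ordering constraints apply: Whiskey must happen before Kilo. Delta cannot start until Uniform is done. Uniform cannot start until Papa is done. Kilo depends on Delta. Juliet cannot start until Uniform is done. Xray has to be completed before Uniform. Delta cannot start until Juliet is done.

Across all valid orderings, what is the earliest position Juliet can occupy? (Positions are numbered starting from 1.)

The activities that are forced before Juliet, directly or transitively, are Xray, Uniform, Papa. That's 3 activities.
With 3 mandatory predecessors, the earliest Juliet can sit is position 3+1 = 4, and placing just those 3 first achieves it.

4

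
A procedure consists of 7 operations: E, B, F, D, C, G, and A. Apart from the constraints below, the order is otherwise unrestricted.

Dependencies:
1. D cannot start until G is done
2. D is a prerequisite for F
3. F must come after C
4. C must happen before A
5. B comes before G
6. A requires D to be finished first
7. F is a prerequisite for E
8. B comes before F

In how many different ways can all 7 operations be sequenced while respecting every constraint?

2 operations have no prerequisites (B, C), so any of them could come first.
Systematically extending each partial ordering one operation at a time and counting, there are 12 complete orderings.

12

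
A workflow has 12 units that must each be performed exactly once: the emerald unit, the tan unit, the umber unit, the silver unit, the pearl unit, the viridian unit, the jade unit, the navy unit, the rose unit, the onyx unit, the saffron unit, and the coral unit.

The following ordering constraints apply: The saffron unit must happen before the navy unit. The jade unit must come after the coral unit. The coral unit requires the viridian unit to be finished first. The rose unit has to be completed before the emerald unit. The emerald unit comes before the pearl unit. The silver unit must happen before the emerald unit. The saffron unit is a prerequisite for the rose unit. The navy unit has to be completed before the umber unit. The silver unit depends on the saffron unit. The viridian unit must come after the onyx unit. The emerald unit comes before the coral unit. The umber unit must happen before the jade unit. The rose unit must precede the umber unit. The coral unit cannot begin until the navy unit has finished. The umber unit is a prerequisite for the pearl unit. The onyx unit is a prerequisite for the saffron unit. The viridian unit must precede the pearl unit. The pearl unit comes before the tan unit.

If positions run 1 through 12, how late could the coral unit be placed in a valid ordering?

11

Following the constraints forward from the coral unit, its only required successor is the jade unit.
With 1 mandatory successor out of 12 units total, the latest slot for the coral unit is 12−1 = 11, and it's reachable by doing all non-successors before the coral unit.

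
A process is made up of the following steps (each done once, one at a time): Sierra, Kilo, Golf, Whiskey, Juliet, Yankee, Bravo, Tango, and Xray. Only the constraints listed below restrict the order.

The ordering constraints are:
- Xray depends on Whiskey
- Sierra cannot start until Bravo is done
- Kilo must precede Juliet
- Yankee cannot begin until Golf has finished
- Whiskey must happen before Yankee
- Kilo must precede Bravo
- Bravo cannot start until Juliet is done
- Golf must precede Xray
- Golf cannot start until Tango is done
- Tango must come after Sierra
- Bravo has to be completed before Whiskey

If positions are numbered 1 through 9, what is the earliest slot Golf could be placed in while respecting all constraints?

6

Working backwards through the constraints from Golf, its full set of required predecessors is Sierra, Kilo, Juliet, Bravo, Tango — 5 of them.
So at minimum 5 steps come before Golf, putting Golf no earlier than position 6. That position is achievable by scheduling exactly those predecessors first.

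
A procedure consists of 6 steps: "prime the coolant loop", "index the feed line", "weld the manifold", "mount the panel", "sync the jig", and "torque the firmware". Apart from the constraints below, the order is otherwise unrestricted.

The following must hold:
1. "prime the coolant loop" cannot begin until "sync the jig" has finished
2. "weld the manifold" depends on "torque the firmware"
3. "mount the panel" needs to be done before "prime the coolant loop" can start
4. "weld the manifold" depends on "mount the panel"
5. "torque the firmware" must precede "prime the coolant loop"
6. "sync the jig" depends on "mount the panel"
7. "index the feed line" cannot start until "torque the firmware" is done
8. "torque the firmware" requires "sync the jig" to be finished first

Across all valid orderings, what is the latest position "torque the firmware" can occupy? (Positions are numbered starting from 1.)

The steps that are forced after "torque the firmware", directly or by a chain of constraints, are "prime the coolant loop", "index the feed line", "weld the manifold". That's 3 steps.
So at least 3 steps follow "torque the firmware", putting "torque the firmware" no later than position 3. That position is achievable by scheduling everything else first.

3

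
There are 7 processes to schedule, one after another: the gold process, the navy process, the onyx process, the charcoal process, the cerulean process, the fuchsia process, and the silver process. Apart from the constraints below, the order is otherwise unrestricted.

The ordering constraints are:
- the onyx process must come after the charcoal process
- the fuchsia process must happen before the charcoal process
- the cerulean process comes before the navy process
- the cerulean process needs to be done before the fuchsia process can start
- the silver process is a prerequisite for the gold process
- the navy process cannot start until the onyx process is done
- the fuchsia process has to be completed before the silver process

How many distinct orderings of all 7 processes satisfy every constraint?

The cerulean process is the only process with nothing required before it, so every ordering starts there.
Enumerating by repeatedly choosing an available process (one whose prerequisites are all placed) gives 10 distinct complete orderings.

10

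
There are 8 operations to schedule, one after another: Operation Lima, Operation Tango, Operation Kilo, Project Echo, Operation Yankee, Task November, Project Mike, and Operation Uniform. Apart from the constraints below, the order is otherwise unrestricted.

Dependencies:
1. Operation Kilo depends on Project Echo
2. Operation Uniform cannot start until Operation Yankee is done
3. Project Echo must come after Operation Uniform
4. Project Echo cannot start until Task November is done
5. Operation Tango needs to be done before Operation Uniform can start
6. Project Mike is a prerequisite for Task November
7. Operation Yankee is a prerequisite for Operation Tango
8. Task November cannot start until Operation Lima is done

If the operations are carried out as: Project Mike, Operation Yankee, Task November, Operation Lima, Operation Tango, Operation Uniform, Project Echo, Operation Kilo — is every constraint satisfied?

The sequence places Task November ahead of Operation Lima.
Since Operation Lima is required before Task November, the ordering is invalid.

No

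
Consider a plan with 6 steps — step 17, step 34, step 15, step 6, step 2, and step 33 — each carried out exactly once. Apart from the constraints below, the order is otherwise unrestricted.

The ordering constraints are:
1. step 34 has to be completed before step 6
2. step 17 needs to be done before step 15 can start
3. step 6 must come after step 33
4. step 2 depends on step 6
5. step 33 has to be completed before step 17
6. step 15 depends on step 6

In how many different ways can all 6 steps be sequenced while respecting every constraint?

2 steps have no prerequisites (step 34, step 33), so any of them could come first.
Counting all ways to extend the partial order to a total order gives 12.

12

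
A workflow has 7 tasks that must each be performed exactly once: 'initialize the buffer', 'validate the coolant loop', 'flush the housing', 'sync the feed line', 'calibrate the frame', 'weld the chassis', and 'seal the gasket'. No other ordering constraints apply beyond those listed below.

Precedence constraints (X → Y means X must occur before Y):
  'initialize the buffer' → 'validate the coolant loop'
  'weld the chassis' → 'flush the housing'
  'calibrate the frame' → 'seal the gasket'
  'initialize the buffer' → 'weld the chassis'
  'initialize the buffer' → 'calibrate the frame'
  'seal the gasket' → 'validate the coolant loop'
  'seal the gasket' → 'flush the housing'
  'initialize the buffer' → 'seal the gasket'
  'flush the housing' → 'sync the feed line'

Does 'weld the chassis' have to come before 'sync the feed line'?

Following the dependencies: 'weld the chassis' → 'flush the housing' → 'sync the feed line'.
Hence 'weld the chassis' necessarily comes before 'sync the feed line'.

Yes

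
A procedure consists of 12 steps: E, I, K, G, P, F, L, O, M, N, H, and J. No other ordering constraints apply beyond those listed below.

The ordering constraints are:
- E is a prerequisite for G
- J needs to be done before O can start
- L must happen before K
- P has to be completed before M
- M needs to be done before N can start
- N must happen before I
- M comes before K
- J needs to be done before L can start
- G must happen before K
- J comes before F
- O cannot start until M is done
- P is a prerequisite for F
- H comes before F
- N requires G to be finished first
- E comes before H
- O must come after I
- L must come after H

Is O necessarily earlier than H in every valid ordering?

No

No chain of constraints connects O to H in either direction.
A valid ordering placing H before O exists, so the answer is no.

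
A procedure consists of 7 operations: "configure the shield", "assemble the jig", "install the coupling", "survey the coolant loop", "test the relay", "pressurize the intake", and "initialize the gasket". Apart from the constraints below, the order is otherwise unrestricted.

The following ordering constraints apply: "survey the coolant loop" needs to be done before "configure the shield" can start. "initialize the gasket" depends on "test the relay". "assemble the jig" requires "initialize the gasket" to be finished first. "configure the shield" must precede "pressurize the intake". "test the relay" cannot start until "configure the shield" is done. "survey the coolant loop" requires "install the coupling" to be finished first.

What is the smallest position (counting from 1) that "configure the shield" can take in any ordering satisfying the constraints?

The operations that are forced before "configure the shield", directly or transitively, are "install the coupling", "survey the coolant loop". That's 2 operations.
So at minimum 2 operations come before "configure the shield", putting "configure the shield" no earlier than position 3. That position is achievable by scheduling exactly those predecessors first.

3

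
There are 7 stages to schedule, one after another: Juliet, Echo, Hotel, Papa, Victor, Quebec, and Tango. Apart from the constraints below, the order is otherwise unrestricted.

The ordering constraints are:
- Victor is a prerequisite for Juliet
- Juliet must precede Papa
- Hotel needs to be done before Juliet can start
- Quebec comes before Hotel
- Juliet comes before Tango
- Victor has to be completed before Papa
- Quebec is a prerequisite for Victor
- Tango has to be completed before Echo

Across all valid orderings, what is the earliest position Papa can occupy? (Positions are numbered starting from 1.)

5

Every stage that must precede Papa has to come before it. Tracing all chains that end at Papa, those stages are: Juliet, Hotel, Victor, Quebec — 4 in total.
So at minimum 4 stages come before Papa, putting Papa no earlier than position 5. That position is achievable by scheduling exactly those predecessors first.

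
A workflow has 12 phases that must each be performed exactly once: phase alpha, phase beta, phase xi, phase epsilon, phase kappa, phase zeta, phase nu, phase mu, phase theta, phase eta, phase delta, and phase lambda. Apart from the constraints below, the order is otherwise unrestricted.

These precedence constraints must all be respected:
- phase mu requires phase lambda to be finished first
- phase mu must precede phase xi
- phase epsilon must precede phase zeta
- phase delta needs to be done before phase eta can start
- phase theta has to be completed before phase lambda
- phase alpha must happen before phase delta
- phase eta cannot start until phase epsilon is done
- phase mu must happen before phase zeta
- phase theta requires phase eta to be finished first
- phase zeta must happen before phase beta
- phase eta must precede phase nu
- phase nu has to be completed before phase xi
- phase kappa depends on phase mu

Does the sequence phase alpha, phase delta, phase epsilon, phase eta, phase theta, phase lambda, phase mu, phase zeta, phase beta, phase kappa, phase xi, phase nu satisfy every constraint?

No

In the proposed order, phase xi appears before phase nu.
Since phase nu is required before phase xi, the ordering is invalid.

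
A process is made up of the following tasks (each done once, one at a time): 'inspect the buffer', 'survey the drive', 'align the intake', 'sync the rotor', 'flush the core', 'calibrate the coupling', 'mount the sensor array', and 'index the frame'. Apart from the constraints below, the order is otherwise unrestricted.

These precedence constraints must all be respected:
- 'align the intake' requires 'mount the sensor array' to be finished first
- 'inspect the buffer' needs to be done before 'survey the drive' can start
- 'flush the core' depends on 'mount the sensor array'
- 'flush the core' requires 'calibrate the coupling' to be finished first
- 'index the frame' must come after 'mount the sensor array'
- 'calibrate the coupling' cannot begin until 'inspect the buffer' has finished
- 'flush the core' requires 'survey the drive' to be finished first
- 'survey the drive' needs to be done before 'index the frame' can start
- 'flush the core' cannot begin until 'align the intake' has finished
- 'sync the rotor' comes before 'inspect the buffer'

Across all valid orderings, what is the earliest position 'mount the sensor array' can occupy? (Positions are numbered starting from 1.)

1

No constraint forces any other task before 'mount the sensor array', so it can be placed first.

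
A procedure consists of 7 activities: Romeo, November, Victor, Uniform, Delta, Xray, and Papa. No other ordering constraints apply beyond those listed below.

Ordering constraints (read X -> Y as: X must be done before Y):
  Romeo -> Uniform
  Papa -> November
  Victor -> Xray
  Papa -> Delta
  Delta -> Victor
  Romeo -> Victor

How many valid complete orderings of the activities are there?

66

2 activities have no prerequisites (Romeo, Papa), so any of them could come first.
Systematically extending each partial ordering one activity at a time and counting, there are 66 complete orderings.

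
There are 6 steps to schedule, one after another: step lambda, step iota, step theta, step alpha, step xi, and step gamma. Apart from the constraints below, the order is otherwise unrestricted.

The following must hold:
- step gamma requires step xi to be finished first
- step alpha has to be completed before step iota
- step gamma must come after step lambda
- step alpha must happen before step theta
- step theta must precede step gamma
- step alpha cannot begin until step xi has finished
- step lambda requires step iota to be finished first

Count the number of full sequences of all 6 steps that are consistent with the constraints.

Only step xi has no prerequisites, so it must go first.
Enumerating by repeatedly choosing an available step (one whose prerequisites are all placed) gives 3 distinct complete orderings.

3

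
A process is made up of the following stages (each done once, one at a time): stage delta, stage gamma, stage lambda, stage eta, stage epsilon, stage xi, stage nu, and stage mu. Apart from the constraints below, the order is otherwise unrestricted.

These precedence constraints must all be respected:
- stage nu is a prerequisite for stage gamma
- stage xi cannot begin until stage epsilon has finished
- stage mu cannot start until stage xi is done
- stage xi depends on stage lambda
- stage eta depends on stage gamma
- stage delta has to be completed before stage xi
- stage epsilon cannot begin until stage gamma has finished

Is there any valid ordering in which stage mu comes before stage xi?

No

There is a dependency chain stage xi → stage mu, so stage mu always comes after stage xi.
Hence stage mu can never be scheduled before stage xi.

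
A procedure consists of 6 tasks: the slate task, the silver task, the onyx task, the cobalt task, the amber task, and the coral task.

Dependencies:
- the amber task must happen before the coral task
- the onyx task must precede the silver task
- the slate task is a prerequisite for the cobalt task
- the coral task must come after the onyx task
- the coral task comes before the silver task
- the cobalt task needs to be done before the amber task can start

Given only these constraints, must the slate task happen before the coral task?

Yes

Tracing the constraints gives a chain: the slate task → the cobalt task → the amber task → the coral task.
So the slate task must precede the coral task in any valid ordering.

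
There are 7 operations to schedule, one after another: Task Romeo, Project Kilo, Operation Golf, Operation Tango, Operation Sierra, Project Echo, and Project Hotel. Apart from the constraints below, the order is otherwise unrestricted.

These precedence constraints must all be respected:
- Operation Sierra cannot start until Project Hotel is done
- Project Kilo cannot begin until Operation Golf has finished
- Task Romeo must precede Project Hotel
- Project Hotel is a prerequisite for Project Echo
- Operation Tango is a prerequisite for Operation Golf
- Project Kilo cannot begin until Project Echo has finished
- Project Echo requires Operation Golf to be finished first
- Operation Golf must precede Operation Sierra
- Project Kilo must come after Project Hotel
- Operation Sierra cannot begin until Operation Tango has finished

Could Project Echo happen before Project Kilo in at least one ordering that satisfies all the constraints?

The constraints force Project Echo before Project Kilo, so yes — every valid ordering has Project Echo earlier.

Yes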